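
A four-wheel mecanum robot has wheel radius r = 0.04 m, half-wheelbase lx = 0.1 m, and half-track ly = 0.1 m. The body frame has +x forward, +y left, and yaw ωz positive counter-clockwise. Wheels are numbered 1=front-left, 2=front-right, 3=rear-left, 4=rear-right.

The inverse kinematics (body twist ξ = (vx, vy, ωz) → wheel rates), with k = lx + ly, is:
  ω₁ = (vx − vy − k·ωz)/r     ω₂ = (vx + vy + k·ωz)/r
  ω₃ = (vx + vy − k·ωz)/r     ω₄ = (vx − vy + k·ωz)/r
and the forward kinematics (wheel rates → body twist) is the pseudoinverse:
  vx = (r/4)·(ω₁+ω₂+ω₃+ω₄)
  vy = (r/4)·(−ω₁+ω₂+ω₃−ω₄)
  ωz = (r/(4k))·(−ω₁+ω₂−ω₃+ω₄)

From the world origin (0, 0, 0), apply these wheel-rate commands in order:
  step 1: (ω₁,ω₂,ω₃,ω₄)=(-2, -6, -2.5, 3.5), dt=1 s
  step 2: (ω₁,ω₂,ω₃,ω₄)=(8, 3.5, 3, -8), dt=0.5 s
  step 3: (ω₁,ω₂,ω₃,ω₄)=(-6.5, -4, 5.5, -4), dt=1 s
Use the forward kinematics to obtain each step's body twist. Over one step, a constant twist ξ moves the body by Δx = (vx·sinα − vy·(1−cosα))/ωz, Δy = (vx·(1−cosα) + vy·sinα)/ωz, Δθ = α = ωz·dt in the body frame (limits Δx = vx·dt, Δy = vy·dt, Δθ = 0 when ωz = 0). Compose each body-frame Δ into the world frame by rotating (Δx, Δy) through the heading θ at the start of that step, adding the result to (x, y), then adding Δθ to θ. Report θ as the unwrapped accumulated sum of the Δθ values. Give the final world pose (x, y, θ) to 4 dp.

step 1: ξ=(vx,vy,ωz)=(-0.0700, -0.1000, 0.1000), dt=1.0 → body Δ=(-0.0649, -0.1033, 0.1000) → world pose (-0.0649, -0.1033, 0.1000)
step 2: ξ=(vx,vy,ωz)=(0.0650, 0.0650, -0.7750), dt=0.5 → body Δ=(0.0379, 0.0255, -0.3875) → world pose (-0.0297, -0.0742, -0.2875)
step 3: ξ=(vx,vy,ωz)=(-0.0900, 0.1200, -0.3500), dt=1.0 → body Δ=(-0.0674, 0.1332, -0.3500) → world pose (-0.0566, 0.0726, -0.6375)

(-0.0566, 0.0726, -0.6375)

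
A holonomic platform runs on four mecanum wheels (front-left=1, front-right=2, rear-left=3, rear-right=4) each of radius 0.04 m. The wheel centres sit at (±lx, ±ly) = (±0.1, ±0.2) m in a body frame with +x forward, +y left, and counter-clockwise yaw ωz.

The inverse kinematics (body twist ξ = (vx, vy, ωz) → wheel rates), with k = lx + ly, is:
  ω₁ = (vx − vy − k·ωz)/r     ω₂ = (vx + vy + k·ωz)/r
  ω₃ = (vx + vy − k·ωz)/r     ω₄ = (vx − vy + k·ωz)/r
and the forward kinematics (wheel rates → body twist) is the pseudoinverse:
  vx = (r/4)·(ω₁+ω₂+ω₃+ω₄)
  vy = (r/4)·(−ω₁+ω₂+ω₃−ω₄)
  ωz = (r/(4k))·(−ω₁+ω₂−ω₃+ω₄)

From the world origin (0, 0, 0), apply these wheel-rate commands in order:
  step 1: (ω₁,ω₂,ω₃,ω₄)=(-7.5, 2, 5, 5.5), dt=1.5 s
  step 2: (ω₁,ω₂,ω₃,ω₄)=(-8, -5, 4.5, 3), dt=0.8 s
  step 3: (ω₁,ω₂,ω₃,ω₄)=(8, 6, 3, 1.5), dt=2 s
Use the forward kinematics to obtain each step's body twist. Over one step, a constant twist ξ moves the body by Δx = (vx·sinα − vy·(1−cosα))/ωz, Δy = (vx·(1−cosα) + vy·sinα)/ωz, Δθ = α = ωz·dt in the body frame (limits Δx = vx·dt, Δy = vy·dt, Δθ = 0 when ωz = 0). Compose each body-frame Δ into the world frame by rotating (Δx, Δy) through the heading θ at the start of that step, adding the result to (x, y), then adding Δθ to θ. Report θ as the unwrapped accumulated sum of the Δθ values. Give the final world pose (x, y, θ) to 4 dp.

(0.3235, 0.2997, 0.3067)

step 1: ξ=(vx,vy,ωz)=(0.0500, 0.0900, 0.3333), dt=1.5 → body Δ=(0.0389, 0.1478, 0.5000) → world pose (0.0389, 0.1478, 0.5000)
step 2: ξ=(vx,vy,ωz)=(-0.0550, 0.0450, 0.0500), dt=0.8 → body Δ=(-0.0447, 0.0351, 0.0400) → world pose (-0.0172, 0.1572, 0.5400)
step 3: ξ=(vx,vy,ωz)=(0.1850, -0.0050, -0.1167), dt=2.0 → body Δ=(0.3655, -0.0529, -0.2333) → world pose (0.3235, 0.2997, 0.3067)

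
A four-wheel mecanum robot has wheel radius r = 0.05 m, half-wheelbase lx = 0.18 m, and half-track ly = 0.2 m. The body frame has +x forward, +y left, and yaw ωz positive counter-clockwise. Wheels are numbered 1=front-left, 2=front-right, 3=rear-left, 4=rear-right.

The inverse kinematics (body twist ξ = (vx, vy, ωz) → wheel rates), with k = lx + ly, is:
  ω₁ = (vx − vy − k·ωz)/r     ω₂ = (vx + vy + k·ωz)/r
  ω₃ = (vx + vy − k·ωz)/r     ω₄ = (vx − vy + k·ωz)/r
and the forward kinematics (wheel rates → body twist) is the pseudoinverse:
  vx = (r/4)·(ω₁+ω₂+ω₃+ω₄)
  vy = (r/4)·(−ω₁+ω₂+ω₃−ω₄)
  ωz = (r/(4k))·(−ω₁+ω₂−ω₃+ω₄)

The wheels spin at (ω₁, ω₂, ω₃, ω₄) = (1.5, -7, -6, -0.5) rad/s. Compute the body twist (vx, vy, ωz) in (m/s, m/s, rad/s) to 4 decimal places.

(-0.1500, -0.1750, -0.0987)

k = lx + ly = 0.18 + 0.2 = 0.3800
ω₁+ω₂+ω₃+ω₄ = -12.0000  →  vx = (0.05/4)·-12.0000 = -0.1500
−ω₁+ω₂+ω₃−ω₄ = -14.0000  →  vy = (0.05/4)·-14.0000 = -0.1750
−ω₁+ω₂−ω₃+ω₄ = -3.0000  →  ωz = (0.05/1.5200)·-3.0000 = -0.0987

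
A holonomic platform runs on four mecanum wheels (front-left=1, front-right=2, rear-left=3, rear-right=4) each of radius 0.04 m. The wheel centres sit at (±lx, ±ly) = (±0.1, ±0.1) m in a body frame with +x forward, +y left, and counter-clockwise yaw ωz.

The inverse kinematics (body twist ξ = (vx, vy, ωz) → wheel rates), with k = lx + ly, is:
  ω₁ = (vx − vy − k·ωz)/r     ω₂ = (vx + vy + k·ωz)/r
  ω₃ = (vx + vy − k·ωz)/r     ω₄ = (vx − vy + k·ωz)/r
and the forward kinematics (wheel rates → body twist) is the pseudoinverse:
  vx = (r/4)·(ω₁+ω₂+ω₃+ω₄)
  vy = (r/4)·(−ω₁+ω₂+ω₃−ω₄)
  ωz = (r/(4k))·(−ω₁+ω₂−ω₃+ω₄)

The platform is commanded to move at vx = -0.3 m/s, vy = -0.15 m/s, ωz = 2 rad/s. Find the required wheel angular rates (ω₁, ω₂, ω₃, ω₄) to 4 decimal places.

(-13.7500, -1.2500, -21.2500, 6.2500)

k = lx + ly = 0.1 + 0.1 = 0.2000;  k·ωz = 0.2000·2 = 0.4000
ω₁ (FL) = (vx − vy − k·ωz)/r = -0.5500/0.04 = -13.7500
ω₂ (FR) = (vx + vy + k·ωz)/r = -0.0500/0.04 = -1.2500
ω₃ (RL) = (vx + vy − k·ωz)/r = -0.8500/0.04 = -21.2500
ω₄ (RR) = (vx − vy + k·ωz)/r = 0.2500/0.04 = 6.2500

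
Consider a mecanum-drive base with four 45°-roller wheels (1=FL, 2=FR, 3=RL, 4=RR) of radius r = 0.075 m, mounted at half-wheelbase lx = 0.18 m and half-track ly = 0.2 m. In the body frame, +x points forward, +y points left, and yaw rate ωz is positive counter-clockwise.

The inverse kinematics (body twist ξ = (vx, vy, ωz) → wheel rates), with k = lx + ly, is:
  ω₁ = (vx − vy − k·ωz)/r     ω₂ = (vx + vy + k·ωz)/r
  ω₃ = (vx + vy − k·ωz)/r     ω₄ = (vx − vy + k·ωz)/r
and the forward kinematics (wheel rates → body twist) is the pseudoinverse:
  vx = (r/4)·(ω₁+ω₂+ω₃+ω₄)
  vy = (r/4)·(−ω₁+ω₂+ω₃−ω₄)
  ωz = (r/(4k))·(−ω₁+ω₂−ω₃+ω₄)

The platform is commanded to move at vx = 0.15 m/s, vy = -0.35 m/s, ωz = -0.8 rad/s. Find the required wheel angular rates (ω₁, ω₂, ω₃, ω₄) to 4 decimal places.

k = lx + ly = 0.18 + 0.2 = 0.3800;  k·ωz = 0.3800·-0.8 = -0.3040
ω₁ (FL) = (vx − vy − k·ωz)/r = 0.8040/0.075 = 10.7200
ω₂ (FR) = (vx + vy + k·ωz)/r = -0.5040/0.075 = -6.7200
ω₃ (RL) = (vx + vy − k·ωz)/r = 0.1040/0.075 = 1.3867
ω₄ (RR) = (vx − vy + k·ωz)/r = 0.1960/0.075 = 2.6133

(10.7200, -6.7200, 1.3867, 2.6133)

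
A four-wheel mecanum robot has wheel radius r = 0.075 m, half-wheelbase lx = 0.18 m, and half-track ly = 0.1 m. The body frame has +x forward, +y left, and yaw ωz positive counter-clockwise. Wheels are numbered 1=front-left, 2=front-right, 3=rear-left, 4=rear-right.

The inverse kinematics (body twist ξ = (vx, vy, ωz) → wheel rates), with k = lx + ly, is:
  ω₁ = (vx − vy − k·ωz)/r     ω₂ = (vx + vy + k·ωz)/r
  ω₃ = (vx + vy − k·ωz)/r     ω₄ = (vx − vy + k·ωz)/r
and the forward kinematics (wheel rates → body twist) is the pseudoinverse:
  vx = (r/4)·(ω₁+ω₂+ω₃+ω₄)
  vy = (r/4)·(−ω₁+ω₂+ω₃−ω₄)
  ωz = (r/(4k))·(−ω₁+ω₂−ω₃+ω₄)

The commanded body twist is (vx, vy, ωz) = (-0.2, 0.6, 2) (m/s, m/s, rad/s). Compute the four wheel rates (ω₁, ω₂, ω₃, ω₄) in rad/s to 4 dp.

k = lx + ly = 0.18 + 0.1 = 0.2800;  k·ωz = 0.2800·2 = 0.5600
ω₁ (FL) = (vx − vy − k·ωz)/r = -1.3600/0.075 = -18.1333
ω₂ (FR) = (vx + vy + k·ωz)/r = 0.9600/0.075 = 12.8000
ω₃ (RL) = (vx + vy − k·ωz)/r = -0.1600/0.075 = -2.1333
ω₄ (RR) = (vx − vy + k·ωz)/r = -0.2400/0.075 = -3.2000

(-18.1333, 12.8000, -2.1333, -3.2000)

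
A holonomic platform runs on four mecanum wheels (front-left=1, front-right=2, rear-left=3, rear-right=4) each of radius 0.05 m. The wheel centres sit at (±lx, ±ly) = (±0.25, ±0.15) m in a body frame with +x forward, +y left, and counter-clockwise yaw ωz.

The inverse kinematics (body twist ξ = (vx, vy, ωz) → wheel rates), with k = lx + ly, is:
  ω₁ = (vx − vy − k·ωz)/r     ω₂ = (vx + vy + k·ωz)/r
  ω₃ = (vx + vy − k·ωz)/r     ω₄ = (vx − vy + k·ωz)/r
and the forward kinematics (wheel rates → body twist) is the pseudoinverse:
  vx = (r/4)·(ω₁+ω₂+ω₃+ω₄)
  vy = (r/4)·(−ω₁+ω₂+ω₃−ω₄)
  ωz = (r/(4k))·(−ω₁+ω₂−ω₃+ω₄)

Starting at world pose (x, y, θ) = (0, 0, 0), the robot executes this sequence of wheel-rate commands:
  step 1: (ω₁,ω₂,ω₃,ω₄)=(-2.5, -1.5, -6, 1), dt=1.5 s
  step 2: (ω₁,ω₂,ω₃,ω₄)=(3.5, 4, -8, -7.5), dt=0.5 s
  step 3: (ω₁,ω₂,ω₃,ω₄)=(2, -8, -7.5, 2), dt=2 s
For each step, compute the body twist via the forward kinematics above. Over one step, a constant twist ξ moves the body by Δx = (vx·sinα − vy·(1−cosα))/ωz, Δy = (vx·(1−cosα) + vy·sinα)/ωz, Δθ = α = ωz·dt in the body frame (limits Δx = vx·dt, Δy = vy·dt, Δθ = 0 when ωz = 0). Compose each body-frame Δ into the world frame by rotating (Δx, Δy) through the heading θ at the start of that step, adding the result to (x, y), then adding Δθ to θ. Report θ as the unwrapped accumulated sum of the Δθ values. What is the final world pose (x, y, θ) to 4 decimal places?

step 1: ξ=(vx,vy,ωz)=(-0.1125, -0.0750, 0.2500), dt=1.5 → body Δ=(-0.1440, -0.1412, 0.3750) → world pose (-0.1440, -0.1412, 0.3750)
step 2: ξ=(vx,vy,ωz)=(-0.1000, 0.0000, 0.0312), dt=0.5 → body Δ=(-0.0500, -0.0004, 0.0156) → world pose (-0.1904, -0.1598, 0.3906)
step 3: ξ=(vx,vy,ωz)=(-0.1437, -0.2438, -0.0156), dt=2.0 → body Δ=(-0.2951, -0.4829, -0.0312) → world pose (-0.2793, -0.7187, 0.3594)

(-0.2793, -0.7187, 0.3594)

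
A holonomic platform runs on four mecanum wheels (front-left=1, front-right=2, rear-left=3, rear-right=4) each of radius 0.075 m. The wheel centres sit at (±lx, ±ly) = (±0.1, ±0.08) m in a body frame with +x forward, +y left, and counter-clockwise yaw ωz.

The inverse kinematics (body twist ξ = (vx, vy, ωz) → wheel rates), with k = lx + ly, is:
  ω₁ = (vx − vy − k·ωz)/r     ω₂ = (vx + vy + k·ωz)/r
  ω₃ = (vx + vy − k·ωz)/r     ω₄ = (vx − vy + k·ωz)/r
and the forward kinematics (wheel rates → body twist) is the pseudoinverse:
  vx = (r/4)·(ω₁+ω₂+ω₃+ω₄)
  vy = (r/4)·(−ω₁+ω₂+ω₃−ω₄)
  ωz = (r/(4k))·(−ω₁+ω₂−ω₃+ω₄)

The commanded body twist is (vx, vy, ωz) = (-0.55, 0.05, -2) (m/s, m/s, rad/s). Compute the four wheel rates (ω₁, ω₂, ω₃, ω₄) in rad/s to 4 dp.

k = lx + ly = 0.1 + 0.08 = 0.1800;  k·ωz = 0.1800·-2 = -0.3600
ω₁ (FL) = (vx − vy − k·ωz)/r = -0.2400/0.075 = -3.2000
ω₂ (FR) = (vx + vy + k·ωz)/r = -0.8600/0.075 = -11.4667
ω₃ (RL) = (vx + vy − k·ωz)/r = -0.1400/0.075 = -1.8667
ω₄ (RR) = (vx − vy + k·ωz)/r = -0.9600/0.075 = -12.8000

(-3.2000, -11.4667, -1.8667, -12.8000)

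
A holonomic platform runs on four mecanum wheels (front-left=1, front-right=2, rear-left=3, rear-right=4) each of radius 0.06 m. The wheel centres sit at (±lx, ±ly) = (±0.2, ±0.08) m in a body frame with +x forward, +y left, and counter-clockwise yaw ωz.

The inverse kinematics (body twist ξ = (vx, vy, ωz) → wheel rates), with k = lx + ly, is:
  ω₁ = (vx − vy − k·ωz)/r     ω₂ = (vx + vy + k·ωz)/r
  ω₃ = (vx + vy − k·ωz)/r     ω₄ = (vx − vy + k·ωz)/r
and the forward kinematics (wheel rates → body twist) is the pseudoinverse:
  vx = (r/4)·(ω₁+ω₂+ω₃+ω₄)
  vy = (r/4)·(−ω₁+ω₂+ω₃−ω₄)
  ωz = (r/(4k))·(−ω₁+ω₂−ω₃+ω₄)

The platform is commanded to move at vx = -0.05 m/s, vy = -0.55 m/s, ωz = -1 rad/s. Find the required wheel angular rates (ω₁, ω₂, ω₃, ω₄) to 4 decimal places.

(13.0000, -14.6667, -5.3333, 3.6667)

k = lx + ly = 0.2 + 0.08 = 0.2800;  k·ωz = 0.2800·-1 = -0.2800
ω₁ (FL) = (vx − vy − k·ωz)/r = 0.7800/0.06 = 13.0000
ω₂ (FR) = (vx + vy + k·ωz)/r = -0.8800/0.06 = -14.6667
ω₃ (RL) = (vx + vy − k·ωz)/r = -0.3200/0.06 = -5.3333
ω₄ (RR) = (vx − vy + k·ωz)/r = 0.2200/0.06 = 3.6667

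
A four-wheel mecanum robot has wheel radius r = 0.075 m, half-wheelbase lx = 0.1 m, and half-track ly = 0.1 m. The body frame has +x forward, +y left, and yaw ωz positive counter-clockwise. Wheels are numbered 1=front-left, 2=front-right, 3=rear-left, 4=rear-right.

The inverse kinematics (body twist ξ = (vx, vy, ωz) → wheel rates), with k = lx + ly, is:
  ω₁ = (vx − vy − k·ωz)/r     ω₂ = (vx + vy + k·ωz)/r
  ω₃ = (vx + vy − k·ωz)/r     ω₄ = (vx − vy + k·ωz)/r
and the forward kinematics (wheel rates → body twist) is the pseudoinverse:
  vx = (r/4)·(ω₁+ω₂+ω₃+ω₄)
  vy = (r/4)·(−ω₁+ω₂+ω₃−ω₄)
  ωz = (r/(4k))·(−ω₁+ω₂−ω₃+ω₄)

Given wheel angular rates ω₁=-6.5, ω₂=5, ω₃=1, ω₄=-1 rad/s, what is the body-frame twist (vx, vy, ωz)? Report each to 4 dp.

(-0.0281, 0.2531, 0.8906)

k = lx + ly = 0.1 + 0.1 = 0.2000
ω₁+ω₂+ω₃+ω₄ = -1.5000  →  vx = (0.075/4)·-1.5000 = -0.0281
−ω₁+ω₂+ω₃−ω₄ = 13.5000  →  vy = (0.075/4)·13.5000 = 0.2531
−ω₁+ω₂−ω₃+ω₄ = 9.5000  →  ωz = (0.075/0.8000)·9.5000 = 0.8906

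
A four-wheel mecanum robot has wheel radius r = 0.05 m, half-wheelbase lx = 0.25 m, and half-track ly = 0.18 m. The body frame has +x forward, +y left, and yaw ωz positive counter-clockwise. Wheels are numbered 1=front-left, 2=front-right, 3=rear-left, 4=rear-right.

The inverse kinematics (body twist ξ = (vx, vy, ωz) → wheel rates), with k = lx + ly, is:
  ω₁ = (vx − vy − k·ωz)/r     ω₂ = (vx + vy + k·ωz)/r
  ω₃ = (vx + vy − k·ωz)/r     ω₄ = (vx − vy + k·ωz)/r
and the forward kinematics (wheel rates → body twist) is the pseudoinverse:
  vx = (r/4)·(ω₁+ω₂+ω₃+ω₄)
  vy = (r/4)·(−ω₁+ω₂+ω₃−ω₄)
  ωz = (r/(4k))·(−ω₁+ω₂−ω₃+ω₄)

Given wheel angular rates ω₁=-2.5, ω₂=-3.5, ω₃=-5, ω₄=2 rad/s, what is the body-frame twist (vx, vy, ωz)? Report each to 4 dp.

(-0.1125, -0.1000, 0.1744)

k = lx + ly = 0.25 + 0.18 = 0.4300
ω₁+ω₂+ω₃+ω₄ = -9.0000  →  vx = (0.05/4)·-9.0000 = -0.1125
−ω₁+ω₂+ω₃−ω₄ = -8.0000  →  vy = (0.05/4)·-8.0000 = -0.1000
−ω₁+ω₂−ω₃+ω₄ = 6.0000  →  ωz = (0.05/1.7200)·6.0000 = 0.1744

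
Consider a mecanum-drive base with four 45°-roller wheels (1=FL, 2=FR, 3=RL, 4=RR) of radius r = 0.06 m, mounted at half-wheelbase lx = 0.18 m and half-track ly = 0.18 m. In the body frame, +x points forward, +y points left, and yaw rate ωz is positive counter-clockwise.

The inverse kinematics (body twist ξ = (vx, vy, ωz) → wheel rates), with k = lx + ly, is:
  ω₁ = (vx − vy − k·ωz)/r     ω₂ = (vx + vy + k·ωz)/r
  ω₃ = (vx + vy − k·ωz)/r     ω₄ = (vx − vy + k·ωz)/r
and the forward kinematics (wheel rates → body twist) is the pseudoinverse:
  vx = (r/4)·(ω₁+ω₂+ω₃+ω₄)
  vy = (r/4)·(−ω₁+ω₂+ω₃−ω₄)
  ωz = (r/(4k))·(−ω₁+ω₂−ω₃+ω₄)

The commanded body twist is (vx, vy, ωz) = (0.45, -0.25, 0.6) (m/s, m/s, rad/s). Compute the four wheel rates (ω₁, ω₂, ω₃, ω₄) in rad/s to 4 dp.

(8.0667, 6.9333, -0.2667, 15.2667)

k = lx + ly = 0.18 + 0.18 = 0.3600;  k·ωz = 0.3600·0.6 = 0.2160
ω₁ (FL) = (vx − vy − k·ωz)/r = 0.4840/0.06 = 8.0667
ω₂ (FR) = (vx + vy + k·ωz)/r = 0.4160/0.06 = 6.9333
ω₃ (RL) = (vx + vy − k·ωz)/r = -0.0160/0.06 = -0.2667
ω₄ (RR) = (vx − vy + k·ωz)/r = 0.9160/0.06 = 15.2667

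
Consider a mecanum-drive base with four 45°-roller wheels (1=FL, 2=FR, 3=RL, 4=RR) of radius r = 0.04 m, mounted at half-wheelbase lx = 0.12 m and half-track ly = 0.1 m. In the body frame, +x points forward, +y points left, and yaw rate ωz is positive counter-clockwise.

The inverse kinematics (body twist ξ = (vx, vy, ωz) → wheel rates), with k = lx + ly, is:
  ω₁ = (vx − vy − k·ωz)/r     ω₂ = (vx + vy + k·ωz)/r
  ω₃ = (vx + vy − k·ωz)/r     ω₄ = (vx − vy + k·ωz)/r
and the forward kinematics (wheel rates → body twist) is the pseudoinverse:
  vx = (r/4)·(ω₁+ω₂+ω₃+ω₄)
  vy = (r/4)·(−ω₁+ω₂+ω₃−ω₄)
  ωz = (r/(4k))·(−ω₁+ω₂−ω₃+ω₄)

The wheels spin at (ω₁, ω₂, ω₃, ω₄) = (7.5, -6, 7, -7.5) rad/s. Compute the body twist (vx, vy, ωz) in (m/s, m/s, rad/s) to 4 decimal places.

k = lx + ly = 0.12 + 0.1 = 0.2200
ω₁+ω₂+ω₃+ω₄ = 1.0000  →  vx = (0.04/4)·1.0000 = 0.0100
−ω₁+ω₂+ω₃−ω₄ = 1.0000  →  vy = (0.04/4)·1.0000 = 0.0100
−ω₁+ω₂−ω₃+ω₄ = -28.0000  →  ωz = (0.04/0.8800)·-28.0000 = -1.2727

(0.0100, 0.0100, -1.2727)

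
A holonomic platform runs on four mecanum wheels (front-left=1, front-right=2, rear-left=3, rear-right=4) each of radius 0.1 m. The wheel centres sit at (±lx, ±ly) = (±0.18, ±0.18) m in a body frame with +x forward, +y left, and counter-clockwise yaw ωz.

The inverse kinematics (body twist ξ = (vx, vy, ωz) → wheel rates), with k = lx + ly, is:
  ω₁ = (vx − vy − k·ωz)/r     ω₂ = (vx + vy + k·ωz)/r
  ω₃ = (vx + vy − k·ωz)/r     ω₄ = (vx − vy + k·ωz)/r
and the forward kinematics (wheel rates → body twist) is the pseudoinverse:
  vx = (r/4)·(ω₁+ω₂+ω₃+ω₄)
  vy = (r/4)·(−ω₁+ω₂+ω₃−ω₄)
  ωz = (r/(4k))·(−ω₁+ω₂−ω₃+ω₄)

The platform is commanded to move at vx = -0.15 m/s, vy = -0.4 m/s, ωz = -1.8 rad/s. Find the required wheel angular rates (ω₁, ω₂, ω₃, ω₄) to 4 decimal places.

(8.9800, -11.9800, 0.9800, -3.9800)

k = lx + ly = 0.18 + 0.18 = 0.3600;  k·ωz = 0.3600·-1.8 = -0.6480
ω₁ (FL) = (vx − vy − k·ωz)/r = 0.8980/0.1 = 8.9800
ω₂ (FR) = (vx + vy + k·ωz)/r = -1.1980/0.1 = -11.9800
ω₃ (RL) = (vx + vy − k·ωz)/r = 0.0980/0.1 = 0.9800
ω₄ (RR) = (vx − vy + k·ωz)/r = -0.3980/0.1 = -3.9800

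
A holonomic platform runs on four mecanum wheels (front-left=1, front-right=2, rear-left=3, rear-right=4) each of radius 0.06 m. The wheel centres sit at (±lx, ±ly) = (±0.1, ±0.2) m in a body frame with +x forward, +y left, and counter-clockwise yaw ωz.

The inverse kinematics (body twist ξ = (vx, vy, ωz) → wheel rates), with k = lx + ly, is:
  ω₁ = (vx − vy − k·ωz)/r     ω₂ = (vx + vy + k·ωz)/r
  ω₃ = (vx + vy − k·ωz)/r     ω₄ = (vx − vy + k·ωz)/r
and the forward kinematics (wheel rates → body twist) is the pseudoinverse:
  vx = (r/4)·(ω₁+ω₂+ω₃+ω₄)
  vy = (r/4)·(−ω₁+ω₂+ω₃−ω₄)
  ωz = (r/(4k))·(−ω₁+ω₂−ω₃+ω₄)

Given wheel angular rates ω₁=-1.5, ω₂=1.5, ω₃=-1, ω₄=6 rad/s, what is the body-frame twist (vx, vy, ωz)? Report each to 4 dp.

k = lx + ly = 0.1 + 0.2 = 0.3000
ω₁+ω₂+ω₃+ω₄ = 5.0000  →  vx = (0.06/4)·5.0000 = 0.0750
−ω₁+ω₂+ω₃−ω₄ = -4.0000  →  vy = (0.06/4)·-4.0000 = -0.0600
−ω₁+ω₂−ω₃+ω₄ = 10.0000  →  ωz = (0.06/1.2000)·10.0000 = 0.5000

(0.0750, -0.0600, 0.5000)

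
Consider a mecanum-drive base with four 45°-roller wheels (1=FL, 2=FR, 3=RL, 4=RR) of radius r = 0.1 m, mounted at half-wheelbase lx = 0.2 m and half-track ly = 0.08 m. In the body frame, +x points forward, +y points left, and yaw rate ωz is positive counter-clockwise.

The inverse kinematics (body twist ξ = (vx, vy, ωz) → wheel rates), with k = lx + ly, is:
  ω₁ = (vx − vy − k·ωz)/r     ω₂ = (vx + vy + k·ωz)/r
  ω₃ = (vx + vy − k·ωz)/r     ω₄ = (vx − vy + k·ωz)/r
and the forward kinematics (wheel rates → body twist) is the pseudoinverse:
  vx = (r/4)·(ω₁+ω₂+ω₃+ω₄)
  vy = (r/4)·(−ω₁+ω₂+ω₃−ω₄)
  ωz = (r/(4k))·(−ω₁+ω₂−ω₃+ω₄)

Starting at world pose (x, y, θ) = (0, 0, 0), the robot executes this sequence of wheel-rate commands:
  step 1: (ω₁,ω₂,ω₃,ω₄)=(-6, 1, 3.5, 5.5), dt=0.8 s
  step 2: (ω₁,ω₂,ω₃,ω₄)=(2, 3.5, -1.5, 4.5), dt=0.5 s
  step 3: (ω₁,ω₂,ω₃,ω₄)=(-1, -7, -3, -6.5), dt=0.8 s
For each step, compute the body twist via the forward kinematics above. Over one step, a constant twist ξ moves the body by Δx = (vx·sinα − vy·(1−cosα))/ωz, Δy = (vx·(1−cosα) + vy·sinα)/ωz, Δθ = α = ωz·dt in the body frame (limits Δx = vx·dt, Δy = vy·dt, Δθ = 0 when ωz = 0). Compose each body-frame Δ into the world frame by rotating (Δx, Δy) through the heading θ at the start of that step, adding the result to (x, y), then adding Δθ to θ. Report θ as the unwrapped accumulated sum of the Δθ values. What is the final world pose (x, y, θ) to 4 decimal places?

step 1: ξ=(vx,vy,ωz)=(0.1000, 0.1250, 0.8036), dt=0.8 → body Δ=(0.0436, 0.1181, 0.6429) → world pose (0.0436, 0.1181, 0.6429)
step 2: ξ=(vx,vy,ωz)=(0.2125, -0.1125, 0.6696), dt=0.5 → body Δ=(0.1136, -0.0376, 0.3348) → world pose (0.1570, 0.1561, 0.9777)
step 3: ξ=(vx,vy,ωz)=(-0.4375, -0.0625, -0.8482), dt=0.8 → body Δ=(-0.3401, 0.0680, -0.6786) → world pose (-0.0895, -0.0879, 0.2991)

(-0.0895, -0.0879, 0.2991)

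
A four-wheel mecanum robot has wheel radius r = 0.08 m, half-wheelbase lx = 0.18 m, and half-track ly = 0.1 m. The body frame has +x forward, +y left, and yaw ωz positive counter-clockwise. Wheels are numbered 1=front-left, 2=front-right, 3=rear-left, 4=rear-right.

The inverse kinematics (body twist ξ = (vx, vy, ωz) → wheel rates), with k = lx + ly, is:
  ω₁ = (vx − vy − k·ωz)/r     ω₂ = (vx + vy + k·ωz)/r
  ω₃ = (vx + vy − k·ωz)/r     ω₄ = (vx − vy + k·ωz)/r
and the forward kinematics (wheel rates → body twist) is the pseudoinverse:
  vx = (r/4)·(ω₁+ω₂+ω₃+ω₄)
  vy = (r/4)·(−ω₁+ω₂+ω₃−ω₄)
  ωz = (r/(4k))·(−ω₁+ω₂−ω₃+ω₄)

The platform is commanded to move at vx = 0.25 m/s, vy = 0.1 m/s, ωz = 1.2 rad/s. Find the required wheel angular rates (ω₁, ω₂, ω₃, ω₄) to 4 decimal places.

(-2.3250, 8.5750, 0.1750, 6.0750)

k = lx + ly = 0.18 + 0.1 = 0.2800;  k·ωz = 0.2800·1.2 = 0.3360
ω₁ (FL) = (vx − vy − k·ωz)/r = -0.1860/0.08 = -2.3250
ω₂ (FR) = (vx + vy + k·ωz)/r = 0.6860/0.08 = 8.5750
ω₃ (RL) = (vx + vy − k·ωz)/r = 0.0140/0.08 = 0.1750
ω₄ (RR) = (vx − vy + k·ωz)/r = 0.4860/0.08 = 6.0750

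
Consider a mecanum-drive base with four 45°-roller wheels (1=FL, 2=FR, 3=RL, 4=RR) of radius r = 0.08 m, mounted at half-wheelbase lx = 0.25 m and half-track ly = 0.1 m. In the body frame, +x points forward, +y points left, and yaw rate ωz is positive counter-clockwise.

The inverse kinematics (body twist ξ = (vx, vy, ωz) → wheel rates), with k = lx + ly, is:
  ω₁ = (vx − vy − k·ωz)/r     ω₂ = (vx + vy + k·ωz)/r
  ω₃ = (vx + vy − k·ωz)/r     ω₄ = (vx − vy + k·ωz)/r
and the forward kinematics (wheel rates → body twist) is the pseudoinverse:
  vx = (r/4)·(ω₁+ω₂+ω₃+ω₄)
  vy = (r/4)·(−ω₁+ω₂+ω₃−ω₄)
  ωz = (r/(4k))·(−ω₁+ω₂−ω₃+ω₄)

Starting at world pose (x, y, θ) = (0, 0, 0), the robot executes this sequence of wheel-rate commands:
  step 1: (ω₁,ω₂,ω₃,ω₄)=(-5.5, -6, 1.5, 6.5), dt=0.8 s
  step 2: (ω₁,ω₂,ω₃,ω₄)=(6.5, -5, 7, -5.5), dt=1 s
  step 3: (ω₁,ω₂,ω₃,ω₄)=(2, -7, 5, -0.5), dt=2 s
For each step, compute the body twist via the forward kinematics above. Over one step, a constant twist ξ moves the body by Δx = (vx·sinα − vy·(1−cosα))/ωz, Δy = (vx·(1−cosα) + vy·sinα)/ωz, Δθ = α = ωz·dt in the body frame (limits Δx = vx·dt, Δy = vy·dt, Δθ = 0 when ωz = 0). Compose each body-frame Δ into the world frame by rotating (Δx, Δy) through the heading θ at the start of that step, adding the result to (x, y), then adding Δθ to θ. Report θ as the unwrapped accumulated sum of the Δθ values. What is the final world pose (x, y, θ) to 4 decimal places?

step 1: ξ=(vx,vy,ωz)=(-0.0700, -0.1100, 0.2571), dt=0.8 → body Δ=(-0.0466, -0.0931, 0.2057) → world pose (-0.0466, -0.0931, 0.2057)
step 2: ξ=(vx,vy,ωz)=(0.0600, 0.0200, -1.3714), dt=1.0 → body Δ=(0.0546, -0.0208, -1.3714) → world pose (0.0111, -0.1023, -1.1657)
step 3: ξ=(vx,vy,ωz)=(-0.0100, -0.0700, -0.8286), dt=2.0 → body Δ=(-0.1038, -0.0711, -1.6571) → world pose (-0.0951, -0.0349, -2.8229)

(-0.0951, -0.0349, -2.8229)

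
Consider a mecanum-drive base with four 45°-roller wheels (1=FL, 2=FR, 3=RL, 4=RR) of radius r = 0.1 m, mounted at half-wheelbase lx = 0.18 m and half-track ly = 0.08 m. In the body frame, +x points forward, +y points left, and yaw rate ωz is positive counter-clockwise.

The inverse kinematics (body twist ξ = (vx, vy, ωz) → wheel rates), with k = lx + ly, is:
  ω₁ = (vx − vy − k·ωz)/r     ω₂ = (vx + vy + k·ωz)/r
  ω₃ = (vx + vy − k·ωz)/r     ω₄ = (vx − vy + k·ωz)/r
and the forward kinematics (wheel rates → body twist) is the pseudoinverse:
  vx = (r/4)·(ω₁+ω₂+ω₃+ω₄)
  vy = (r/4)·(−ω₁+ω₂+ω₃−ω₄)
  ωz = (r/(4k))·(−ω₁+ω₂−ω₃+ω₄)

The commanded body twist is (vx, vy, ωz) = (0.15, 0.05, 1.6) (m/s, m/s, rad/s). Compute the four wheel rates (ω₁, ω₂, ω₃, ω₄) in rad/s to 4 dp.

(-3.1600, 6.1600, -2.1600, 5.1600)

k = lx + ly = 0.18 + 0.08 = 0.2600;  k·ωz = 0.2600·1.6 = 0.4160
ω₁ (FL) = (vx − vy − k·ωz)/r = -0.3160/0.1 = -3.1600
ω₂ (FR) = (vx + vy + k·ωz)/r = 0.6160/0.1 = 6.1600
ω₃ (RL) = (vx + vy − k·ωz)/r = -0.2160/0.1 = -2.1600
ω₄ (RR) = (vx − vy + k·ωz)/r = 0.5160/0.1 = 5.1600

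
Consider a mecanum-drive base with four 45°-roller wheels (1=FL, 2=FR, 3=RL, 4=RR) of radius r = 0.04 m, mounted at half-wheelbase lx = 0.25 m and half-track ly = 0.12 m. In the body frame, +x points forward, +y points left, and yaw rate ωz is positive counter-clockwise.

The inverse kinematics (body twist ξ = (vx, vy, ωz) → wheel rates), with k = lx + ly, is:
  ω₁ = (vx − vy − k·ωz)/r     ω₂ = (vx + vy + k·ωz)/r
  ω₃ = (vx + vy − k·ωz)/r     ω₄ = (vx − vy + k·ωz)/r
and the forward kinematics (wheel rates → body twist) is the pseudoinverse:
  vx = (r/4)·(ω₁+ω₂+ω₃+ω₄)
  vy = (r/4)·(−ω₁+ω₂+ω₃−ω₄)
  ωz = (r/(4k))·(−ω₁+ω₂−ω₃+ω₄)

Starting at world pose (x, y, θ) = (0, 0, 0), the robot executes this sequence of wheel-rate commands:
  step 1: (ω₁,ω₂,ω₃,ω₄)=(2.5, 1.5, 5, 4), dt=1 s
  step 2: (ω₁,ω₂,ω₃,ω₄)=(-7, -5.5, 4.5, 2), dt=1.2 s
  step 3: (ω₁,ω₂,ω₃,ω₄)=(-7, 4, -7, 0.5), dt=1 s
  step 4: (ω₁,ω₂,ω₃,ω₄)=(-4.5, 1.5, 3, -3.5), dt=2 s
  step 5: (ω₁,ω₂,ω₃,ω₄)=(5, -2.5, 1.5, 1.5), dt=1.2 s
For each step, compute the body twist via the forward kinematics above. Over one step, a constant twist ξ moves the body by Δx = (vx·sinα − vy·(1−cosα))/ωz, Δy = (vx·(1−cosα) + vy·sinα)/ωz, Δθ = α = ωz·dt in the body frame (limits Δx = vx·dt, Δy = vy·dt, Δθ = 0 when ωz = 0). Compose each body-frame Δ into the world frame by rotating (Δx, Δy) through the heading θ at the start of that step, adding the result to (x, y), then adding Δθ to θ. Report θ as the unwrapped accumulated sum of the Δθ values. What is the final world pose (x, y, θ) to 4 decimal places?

(-0.1117, 0.2019, 0.1432)

step 1: ξ=(vx,vy,ωz)=(0.1300, 0.0000, -0.0541), dt=1.0 → body Δ=(0.1299, -0.0035, -0.0541) → world pose (0.1299, -0.0035, -0.0541)
step 2: ξ=(vx,vy,ωz)=(-0.0600, 0.0400, -0.0270), dt=1.2 → body Δ=(-0.0712, 0.0492, -0.0324) → world pose (0.0615, 0.0494, -0.0865)
step 3: ξ=(vx,vy,ωz)=(-0.0950, 0.0350, 0.5000), dt=1.0 → body Δ=(-0.0997, 0.0103, 0.5000) → world pose (-0.0369, 0.0683, 0.4135)
step 4: ξ=(vx,vy,ωz)=(-0.0350, 0.1250, -0.0135), dt=2.0 → body Δ=(-0.0666, 0.2509, -0.0270) → world pose (-0.1987, 0.2713, 0.3865)
step 5: ξ=(vx,vy,ωz)=(0.0550, -0.0750, -0.2027), dt=1.2 → body Δ=(0.0545, -0.0971, -0.2432) → world pose (-0.1117, 0.2019, 0.1432)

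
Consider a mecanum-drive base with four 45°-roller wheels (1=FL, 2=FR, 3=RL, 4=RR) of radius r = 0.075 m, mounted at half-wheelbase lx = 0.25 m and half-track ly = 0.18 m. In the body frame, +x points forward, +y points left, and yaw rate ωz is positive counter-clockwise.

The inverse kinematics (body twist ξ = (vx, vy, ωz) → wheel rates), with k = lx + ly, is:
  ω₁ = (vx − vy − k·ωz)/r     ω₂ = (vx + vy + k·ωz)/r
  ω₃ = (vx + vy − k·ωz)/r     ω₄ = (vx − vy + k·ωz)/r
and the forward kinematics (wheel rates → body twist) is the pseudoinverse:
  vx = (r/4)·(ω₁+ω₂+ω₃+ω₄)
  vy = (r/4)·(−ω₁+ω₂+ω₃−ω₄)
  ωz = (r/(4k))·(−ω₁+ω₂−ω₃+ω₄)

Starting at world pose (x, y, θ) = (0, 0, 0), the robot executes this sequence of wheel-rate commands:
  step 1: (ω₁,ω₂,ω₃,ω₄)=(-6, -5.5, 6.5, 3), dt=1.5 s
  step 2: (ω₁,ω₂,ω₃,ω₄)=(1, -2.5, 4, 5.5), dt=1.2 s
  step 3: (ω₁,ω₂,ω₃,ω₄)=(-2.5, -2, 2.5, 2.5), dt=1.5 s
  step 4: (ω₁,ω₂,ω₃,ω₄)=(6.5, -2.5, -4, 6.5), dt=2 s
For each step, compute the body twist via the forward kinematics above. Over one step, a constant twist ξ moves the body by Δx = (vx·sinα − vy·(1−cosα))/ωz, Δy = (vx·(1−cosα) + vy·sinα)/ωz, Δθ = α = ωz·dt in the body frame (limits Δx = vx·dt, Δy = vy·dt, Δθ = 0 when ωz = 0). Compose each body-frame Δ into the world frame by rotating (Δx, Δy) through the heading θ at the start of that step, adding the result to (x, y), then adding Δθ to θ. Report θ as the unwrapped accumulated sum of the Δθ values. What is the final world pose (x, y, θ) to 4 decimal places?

(0.2107, -0.7912, -0.1374)

step 1: ξ=(vx,vy,ωz)=(-0.0375, 0.0750, -0.1308), dt=1.5 → body Δ=(-0.0449, 0.1173, -0.1962) → world pose (-0.0449, 0.1173, -0.1962)
step 2: ξ=(vx,vy,ωz)=(0.1500, -0.0938, -0.0872), dt=1.2 → body Δ=(0.1738, -0.1217, -0.1047) → world pose (0.1018, -0.0360, -0.3009)
step 3: ξ=(vx,vy,ωz)=(0.0094, 0.0094, 0.0218), dt=1.5 → body Δ=(0.0138, 0.0143, 0.0327) → world pose (0.1193, -0.0264, -0.2682)
step 4: ξ=(vx,vy,ωz)=(0.1219, -0.3656, 0.0654), dt=2.0 → body Δ=(0.2908, -0.7132, 0.1308) → world pose (0.2107, -0.7912, -0.1374)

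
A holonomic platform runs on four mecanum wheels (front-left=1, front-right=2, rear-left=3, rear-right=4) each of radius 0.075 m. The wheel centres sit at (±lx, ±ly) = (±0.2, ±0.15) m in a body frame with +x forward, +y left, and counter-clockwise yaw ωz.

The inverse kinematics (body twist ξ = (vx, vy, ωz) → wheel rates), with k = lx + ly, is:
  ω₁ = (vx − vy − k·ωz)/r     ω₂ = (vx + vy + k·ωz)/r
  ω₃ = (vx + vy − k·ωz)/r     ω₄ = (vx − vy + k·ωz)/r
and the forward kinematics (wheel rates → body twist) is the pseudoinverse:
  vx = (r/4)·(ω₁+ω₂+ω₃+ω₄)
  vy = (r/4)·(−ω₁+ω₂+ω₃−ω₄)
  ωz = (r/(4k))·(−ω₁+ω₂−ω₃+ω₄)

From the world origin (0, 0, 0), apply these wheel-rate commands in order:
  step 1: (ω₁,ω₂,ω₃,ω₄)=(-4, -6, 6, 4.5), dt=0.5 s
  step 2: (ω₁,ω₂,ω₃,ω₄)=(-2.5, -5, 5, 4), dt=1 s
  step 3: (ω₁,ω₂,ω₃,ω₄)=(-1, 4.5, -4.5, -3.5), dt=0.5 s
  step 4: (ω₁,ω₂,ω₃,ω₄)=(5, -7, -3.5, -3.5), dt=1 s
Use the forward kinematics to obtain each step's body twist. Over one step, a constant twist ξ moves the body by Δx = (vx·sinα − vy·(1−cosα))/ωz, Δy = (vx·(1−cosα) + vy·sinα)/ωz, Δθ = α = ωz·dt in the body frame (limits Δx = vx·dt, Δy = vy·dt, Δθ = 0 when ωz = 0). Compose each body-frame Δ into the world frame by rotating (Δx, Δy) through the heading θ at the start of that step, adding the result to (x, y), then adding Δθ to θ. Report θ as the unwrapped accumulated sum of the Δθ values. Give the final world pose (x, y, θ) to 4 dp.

(-0.2492, -0.1205, -0.7500)

step 1: ξ=(vx,vy,ωz)=(0.0094, -0.0094, -0.1875), dt=0.5 → body Δ=(0.0045, -0.0049, -0.0938) → world pose (0.0045, -0.0049, -0.0938)
step 2: ξ=(vx,vy,ωz)=(0.0281, -0.0281, -0.1875), dt=1.0 → body Δ=(0.0253, -0.0306, -0.1875) → world pose (0.0268, -0.0377, -0.2813)
step 3: ξ=(vx,vy,ωz)=(-0.0844, 0.0844, 0.3482), dt=0.5 → body Δ=(-0.0456, 0.0383, 0.1741) → world pose (-0.0064, 0.0117, -0.1071)
step 4: ξ=(vx,vy,ωz)=(-0.1688, -0.2250, -0.6429), dt=1.0 → body Δ=(-0.2272, -0.1574, -0.6429) → world pose (-0.2492, -0.1205, -0.7500)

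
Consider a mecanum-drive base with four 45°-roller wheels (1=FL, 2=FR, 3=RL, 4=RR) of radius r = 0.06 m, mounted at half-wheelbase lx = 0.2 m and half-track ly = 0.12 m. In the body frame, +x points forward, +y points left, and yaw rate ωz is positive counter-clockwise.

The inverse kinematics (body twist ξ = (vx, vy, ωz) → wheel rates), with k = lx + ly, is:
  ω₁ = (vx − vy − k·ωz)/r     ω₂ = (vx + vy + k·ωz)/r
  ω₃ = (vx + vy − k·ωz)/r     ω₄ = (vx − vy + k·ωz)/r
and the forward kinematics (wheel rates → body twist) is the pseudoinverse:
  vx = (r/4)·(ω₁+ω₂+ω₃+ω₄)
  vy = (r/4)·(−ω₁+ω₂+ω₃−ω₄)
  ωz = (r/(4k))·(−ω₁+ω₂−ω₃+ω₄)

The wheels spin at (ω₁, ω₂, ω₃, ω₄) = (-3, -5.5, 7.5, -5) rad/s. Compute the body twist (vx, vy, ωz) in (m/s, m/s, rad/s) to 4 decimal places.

(-0.0900, 0.1500, -0.7031)

k = lx + ly = 0.2 + 0.12 = 0.3200
ω₁+ω₂+ω₃+ω₄ = -6.0000  →  vx = (0.06/4)·-6.0000 = -0.0900
−ω₁+ω₂+ω₃−ω₄ = 10.0000  →  vy = (0.06/4)·10.0000 = 0.1500
−ω₁+ω₂−ω₃+ω₄ = -15.0000  →  ωz = (0.06/1.2800)·-15.0000 = -0.7031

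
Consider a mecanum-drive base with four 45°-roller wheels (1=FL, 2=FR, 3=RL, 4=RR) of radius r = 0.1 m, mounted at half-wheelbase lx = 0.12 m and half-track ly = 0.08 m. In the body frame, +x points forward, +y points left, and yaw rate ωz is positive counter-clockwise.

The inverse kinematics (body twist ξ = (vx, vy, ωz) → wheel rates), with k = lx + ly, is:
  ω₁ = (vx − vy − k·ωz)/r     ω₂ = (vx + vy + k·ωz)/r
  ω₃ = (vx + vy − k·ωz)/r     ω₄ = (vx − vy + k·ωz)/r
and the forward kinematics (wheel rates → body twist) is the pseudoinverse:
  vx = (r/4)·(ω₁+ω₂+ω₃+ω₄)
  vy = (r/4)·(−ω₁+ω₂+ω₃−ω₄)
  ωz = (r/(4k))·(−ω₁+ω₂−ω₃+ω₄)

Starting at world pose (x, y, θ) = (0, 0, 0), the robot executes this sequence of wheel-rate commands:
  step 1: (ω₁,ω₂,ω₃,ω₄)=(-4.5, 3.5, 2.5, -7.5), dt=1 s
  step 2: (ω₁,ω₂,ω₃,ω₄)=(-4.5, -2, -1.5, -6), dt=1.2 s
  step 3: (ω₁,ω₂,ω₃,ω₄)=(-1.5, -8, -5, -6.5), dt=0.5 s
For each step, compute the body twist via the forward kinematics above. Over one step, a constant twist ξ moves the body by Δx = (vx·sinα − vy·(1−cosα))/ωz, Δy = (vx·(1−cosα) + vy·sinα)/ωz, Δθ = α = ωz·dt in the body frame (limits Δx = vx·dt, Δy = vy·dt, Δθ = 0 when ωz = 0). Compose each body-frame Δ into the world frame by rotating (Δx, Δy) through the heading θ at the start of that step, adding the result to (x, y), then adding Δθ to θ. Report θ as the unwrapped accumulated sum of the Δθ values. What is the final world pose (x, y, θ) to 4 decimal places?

(-0.6218, 0.9629, -1.0500)

step 1: ξ=(vx,vy,ωz)=(-0.1500, 0.4500, -0.2500), dt=1.0 → body Δ=(-0.0925, 0.4640, -0.2500) → world pose (-0.0925, 0.4640, -0.2500)
step 2: ξ=(vx,vy,ωz)=(-0.3500, 0.1750, -0.2500), dt=1.2 → body Δ=(-0.3825, 0.2694, -0.3000) → world pose (-0.3964, 0.8196, -0.5500)
step 3: ξ=(vx,vy,ωz)=(-0.5250, -0.1250, -1.0000), dt=0.5 → body Δ=(-0.2670, 0.0043, -0.5000) → world pose (-0.6218, 0.9629, -1.0500)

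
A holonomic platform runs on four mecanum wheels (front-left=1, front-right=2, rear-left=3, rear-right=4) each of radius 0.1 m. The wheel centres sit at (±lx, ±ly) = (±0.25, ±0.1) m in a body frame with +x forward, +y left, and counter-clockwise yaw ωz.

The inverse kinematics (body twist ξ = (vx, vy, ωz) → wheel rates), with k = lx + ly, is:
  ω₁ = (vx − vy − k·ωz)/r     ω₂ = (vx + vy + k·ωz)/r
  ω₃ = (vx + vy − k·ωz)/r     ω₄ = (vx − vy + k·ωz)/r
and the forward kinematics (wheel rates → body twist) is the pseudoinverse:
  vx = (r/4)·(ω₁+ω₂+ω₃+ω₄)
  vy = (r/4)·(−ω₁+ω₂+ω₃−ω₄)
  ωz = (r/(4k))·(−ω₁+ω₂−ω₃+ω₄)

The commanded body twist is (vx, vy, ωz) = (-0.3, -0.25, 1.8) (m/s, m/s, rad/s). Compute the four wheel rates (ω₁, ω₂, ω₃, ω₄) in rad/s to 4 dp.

(-6.8000, 0.8000, -11.8000, 5.8000)

k = lx + ly = 0.25 + 0.1 = 0.3500;  k·ωz = 0.3500·1.8 = 0.6300
ω₁ (FL) = (vx − vy − k·ωz)/r = -0.6800/0.1 = -6.8000
ω₂ (FR) = (vx + vy + k·ωz)/r = 0.0800/0.1 = 0.8000
ω₃ (RL) = (vx + vy − k·ωz)/r = -1.1800/0.1 = -11.8000
ω₄ (RR) = (vx − vy + k·ωz)/r = 0.5800/0.1 = 5.8000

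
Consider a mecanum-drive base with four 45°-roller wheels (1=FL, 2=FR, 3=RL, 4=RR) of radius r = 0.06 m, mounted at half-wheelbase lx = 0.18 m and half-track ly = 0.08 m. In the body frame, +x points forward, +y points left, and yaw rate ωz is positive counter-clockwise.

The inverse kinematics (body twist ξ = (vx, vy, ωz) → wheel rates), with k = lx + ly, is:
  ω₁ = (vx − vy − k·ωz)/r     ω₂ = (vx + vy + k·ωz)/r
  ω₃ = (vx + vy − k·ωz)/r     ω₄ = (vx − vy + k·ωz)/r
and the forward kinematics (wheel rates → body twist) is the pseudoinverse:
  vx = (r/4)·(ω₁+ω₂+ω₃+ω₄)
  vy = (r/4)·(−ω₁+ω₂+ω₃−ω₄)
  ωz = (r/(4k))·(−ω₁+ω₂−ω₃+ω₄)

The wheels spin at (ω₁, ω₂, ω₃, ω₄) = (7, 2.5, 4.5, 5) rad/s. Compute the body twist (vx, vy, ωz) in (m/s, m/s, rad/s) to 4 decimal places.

k = lx + ly = 0.18 + 0.08 = 0.2600
ω₁+ω₂+ω₃+ω₄ = 19.0000  →  vx = (0.06/4)·19.0000 = 0.2850
−ω₁+ω₂+ω₃−ω₄ = -5.0000  →  vy = (0.06/4)·-5.0000 = -0.0750
−ω₁+ω₂−ω₃+ω₄ = -4.0000  →  ωz = (0.06/1.0400)·-4.0000 = -0.2308

(0.2850, -0.0750, -0.2308)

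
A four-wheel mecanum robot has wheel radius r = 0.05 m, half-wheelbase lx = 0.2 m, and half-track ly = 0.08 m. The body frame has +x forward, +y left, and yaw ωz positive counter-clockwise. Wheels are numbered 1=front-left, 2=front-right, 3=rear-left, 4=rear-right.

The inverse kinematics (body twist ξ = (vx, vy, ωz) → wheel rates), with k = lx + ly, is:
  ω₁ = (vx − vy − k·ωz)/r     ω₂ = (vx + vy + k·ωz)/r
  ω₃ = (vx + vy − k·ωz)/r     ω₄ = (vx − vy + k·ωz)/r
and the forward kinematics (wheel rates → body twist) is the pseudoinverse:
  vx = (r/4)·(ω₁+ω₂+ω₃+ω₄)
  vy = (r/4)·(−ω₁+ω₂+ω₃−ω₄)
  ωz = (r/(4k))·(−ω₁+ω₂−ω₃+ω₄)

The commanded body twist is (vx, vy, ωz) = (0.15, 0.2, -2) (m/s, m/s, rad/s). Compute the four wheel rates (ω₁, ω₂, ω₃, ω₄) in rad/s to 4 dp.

k = lx + ly = 0.2 + 0.08 = 0.2800;  k·ωz = 0.2800·-2 = -0.5600
ω₁ (FL) = (vx − vy − k·ωz)/r = 0.5100/0.05 = 10.2000
ω₂ (FR) = (vx + vy + k·ωz)/r = -0.2100/0.05 = -4.2000
ω₃ (RL) = (vx + vy − k·ωz)/r = 0.9100/0.05 = 18.2000
ω₄ (RR) = (vx − vy + k·ωz)/r = -0.6100/0.05 = -12.2000

(10.2000, -4.2000, 18.2000, -12.2000)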